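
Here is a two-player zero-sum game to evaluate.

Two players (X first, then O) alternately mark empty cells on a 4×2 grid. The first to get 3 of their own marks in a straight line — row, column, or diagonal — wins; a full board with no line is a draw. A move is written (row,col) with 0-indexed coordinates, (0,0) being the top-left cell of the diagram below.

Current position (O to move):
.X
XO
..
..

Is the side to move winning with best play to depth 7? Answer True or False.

ply 1, O at .X/XO/../.. | (0,0)=+0→OX/XO/../..*; (2,0)=+0→.X/XO/O./..; (2,1)=+0→.X/XO/.O/..; (3,0)=+0→.X/XO/../O.; (3,1)=+0→.X/XO/../.O
ply 2, X at OX/XO/../.. | (2,0)=+0→OX/XO/X./..*; (2,1)=+0→OX/XO/.X/..; (3,0)=+0→OX/XO/../X.; (3,1)=+0→OX/XO/../.X
ply 3, O at OX/XO/X./.. | (2,1)=-1→OX/XO/XO/..; (3,0)=+0→OX/XO/X./O.*; (3,1)=-1→OX/XO/X./.O
ply 4, X at OX/XO/X./O. | (2,1)=+0→OX/XO/XX/O.*; (3,1)=+0→OX/XO/X./OX
ply 5, O at OX/XO/XX/O. | (3,1)=+0→OX/XO/XX/OO*
ply 6: OX/XO/XX/OO is terminal +0 (X); from .X/XO/../.. depth 7

O winning at [.X/XO/../..]: False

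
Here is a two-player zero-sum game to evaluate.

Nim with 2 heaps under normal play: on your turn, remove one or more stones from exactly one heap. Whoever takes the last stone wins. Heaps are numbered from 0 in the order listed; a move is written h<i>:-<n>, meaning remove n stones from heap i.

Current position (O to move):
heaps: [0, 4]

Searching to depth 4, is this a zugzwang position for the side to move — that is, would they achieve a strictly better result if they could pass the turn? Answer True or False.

zugzwang((0,4), O) = False

[(0,4)] O move#1: h1:-1:-1/(0,3), h1:-2:-1/(0,2), h1:-3:-1/(0,1), h1:-4:+1/(0,0)*
[(0,0)] end (terminal -1, X#2); searched (0,4) to 4
suppose O passes — search the same position with X to move:
pass> [(0,4)] X move#1: h1:-1:-1/(0,3), h1:-2:-1/(0,2), h1:-3:-1/(0,1), h1:-4:+1/(0,0)*
pass> [(0,0)] end (terminal -1, O#2); searched (0,4) to 4
for O: play +1, pass -1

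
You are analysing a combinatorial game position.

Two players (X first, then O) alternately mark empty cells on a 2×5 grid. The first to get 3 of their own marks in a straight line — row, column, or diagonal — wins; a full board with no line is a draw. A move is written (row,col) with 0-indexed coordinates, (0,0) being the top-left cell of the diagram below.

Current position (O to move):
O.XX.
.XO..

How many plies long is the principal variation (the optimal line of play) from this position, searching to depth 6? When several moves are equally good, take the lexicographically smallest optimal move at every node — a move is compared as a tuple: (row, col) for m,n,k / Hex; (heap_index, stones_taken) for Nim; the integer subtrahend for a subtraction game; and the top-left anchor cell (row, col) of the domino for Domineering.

PV length from [O.XX./.XO..]: 2 plies

[O.XX./.XO..] O move#1: (0,1):-1/OOXX./.XO..*, (0,4):-1/O.XXO/.XO.., (1,0):-1/O.XX./OXO.., (1,3):-1/O.XX./.XOO., (1,4):-1/O.XX./.XO.O
[OOXX./.XO..] X move#2: (0,4):+1/OOXXX/.XO..*, (1,0):+0/OOXX./XXO.., (1,3):+0/OOXX./.XOX., (1,4):+0/OOXX./.XO.X
[OOXXX/.XO..] end (terminal -1, O#3); searched O.XX./.XO.. to 6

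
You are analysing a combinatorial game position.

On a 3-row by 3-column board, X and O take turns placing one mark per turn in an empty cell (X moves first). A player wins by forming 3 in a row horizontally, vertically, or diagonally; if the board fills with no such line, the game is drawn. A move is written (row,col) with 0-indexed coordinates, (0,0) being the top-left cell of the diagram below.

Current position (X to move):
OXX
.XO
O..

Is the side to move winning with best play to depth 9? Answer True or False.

X winning at [OXX/.XO/O..]: True

ply 1, X at OXX/.XO/O.. | (1,0)=+0→OXX/XXO/O..; (2,1)=+1→OXX/.XO/OX.*; (2,2)=-1→OXX/.XO/O.X
ply 2: OXX/.XO/OX. is terminal -1 (O); from OXX/.XO/O.. depth 9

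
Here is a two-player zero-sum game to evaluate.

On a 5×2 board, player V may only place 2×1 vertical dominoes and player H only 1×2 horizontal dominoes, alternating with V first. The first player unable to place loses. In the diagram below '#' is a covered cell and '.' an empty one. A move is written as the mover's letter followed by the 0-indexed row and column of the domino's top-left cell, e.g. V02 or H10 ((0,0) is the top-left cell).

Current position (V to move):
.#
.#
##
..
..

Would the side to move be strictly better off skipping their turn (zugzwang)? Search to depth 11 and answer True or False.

zugzwang(.#/.#/##/../.., V) = False

p1 V@[.#/.#/##/../..]: V00[##/##/##/../..]-1 V30[.#/.#/##/#./#.]+1* V31[.#/.#/##/.#/.#]+1
p2 H@[.#/.#/##/#./#.] terminal -1; root [.#/.#/##/../..] d11
if V skipped the turn, H would face:
~ p1 H@[.#/.#/##/../..]: H30[.#/.#/##/##/..]+1* H40[.#/.#/##/../##]+1
~ p2 V@[.#/.#/##/##/..]: V00[##/##/##/##/..]-1*
~ p3 H@[##/##/##/##/..]: H40[##/##/##/##/##]+1*
~ p4 V@[##/##/##/##/##] terminal -1; root [.#/.#/##/../..] d11
compare (V): move=+1 vs pass=-1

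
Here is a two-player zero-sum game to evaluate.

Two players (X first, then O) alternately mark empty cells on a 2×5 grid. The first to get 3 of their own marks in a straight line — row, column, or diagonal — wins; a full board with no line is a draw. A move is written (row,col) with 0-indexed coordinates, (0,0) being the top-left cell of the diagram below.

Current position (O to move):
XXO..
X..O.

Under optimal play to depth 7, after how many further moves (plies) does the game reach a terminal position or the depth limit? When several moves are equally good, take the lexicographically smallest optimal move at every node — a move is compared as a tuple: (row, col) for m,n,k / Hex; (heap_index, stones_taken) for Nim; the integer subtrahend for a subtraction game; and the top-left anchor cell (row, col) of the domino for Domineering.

ply 1, O at XXO../X..O. | (0,3)=+1→XXOO./X..O.*; (0,4)=+1→XXO.O/X..O.; (1,1)=+0→XXO../XO.O.; (1,2)=+1→XXO../X.OO.; (1,4)=+0→XXO../X..OO
ply 2, X at XXOO./X..O. | (0,4)=-1→XXOOX/X..O.*; (1,1)=-1→XXOO./XX.O.; (1,2)=-1→XXOO./X.XO.; (1,4)=-1→XXOO./X..OX
ply 3, O at XXOOX/X..O. | (1,1)=+0→XXOOX/XO.O.; (1,2)=+1→XXOOX/X.OO.*; (1,4)=+0→XXOOX/X..OO
ply 4, X at XXOOX/X.OO. | (1,1)=-1→XXOOX/XXOO.*; (1,4)=-1→XXOOX/X.OOX
ply 5, O at XXOOX/XXOO. | (1,4)=+1→XXOOX/XXOOO*
ply 6: XXOOX/XXOOO is terminal -1 (X); from XXO../X..O. depth 7

PV length from [XXO../X..O.]: 5 plies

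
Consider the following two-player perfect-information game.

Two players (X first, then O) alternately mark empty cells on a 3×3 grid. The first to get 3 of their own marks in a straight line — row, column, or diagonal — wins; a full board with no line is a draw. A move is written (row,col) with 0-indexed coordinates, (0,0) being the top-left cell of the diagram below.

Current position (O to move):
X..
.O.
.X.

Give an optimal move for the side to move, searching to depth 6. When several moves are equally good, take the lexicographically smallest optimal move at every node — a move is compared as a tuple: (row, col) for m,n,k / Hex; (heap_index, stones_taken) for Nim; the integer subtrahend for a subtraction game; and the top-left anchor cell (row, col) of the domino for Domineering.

p1 O@[X../.O./.X.]: (0,1)[XO./.O./.X.]-1 (0,2)[X.O/.O./.X.]-1 (1,0)[X../OO./.X.]+0* (1,2)[X../.OO/.X.]+0 (2,0)[X../.O./OX.]+0 (2,2)[X../.O./.XO]+0
p2 X@[X../OO./.X.]: (0,1)[XX./OO./.X.]-1 (0,2)[X.X/OO./.X.]-1 (1,2)[X../OOX/.X.]+0* (2,0)[X../OO./XX.]-1 (2,2)[X../OO./.XX]-1
p3 O@[X../OOX/.X.]: (0,1)[XO./OOX/.X.]-1 (0,2)[X.O/OOX/.X.]+0* (2,0)[X../OOX/OX.]-1 (2,2)[X../OOX/.XO]+0
p4 X@[X.O/OOX/.X.]: (0,1)[XXO/OOX/.X.]-1 (2,0)[X.O/OOX/XX.]+0* (2,2)[X.O/OOX/.XX]-1
p5 O@[X.O/OOX/XX.]: (0,1)[XOO/OOX/XX.]-1 (2,2)[X.O/OOX/XXO]+0*
p6 X@[X.O/OOX/XXO]: (0,1)[XXO/OOX/XXO]+0*
p7 O@[XXO/OOX/XXO] terminal +0; root [X../.O./.X.] d6

O's best at [X../.O./.X.]: (1,0)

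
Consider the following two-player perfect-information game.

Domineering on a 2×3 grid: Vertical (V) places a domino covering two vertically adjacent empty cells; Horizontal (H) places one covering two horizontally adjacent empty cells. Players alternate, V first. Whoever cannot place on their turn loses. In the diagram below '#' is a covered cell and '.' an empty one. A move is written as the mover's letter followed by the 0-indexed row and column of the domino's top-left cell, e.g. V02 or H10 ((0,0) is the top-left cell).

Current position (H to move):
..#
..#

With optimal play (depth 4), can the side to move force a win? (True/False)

[..#/..#] H move#1: H00:+1/###/..#*, H10:+1/..#/###
[###/..#] end (terminal -1, V#2); searched ..#/..# to 4

H winning at [..#/..#]: True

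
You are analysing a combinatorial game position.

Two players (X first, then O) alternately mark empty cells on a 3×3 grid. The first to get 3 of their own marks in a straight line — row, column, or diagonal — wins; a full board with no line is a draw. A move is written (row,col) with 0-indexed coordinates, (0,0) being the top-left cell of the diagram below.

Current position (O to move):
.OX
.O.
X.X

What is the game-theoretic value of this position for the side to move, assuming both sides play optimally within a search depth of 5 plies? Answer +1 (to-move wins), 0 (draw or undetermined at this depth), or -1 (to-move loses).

value(.OX/.O./X.X, O) = +1

ply 1, O at .OX/.O./X.X | (0,0)=-1→OOX/.O./X.X; (1,0)=-1→.OX/OO./X.X; (1,2)=-1→.OX/.OO/X.X; (2,1)=+1→.OX/.O./XOX*
ply 2: .OX/.O./XOX is terminal -1 (X); from .OX/.O./X.X depth 5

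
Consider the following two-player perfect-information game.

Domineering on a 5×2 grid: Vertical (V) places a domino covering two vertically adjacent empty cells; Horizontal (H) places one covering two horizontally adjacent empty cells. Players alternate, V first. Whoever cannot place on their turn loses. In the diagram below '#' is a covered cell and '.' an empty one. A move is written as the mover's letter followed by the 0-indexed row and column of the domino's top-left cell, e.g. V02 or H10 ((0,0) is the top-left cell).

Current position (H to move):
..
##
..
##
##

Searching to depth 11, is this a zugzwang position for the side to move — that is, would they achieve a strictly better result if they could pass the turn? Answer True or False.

zugzwang(../##/../##/##, H) = False

[../##/../##/##] H move#1: H00:+1/##/##/../##/##*, H20:+1/../##/##/##/##
[##/##/../##/##] end (terminal -1, V#2); searched ../##/../##/## to 11
pass branch (V moves first from the same position):
  | [../##/../##/##] end (terminal -1, V#1); searched ../##/../##/## to 11
H moving scores +1; H passing scores +1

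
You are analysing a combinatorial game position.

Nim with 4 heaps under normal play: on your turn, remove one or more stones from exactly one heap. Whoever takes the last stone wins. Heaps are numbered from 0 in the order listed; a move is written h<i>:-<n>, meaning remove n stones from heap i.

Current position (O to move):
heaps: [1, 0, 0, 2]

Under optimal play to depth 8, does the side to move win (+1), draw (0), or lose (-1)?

p1 O@[(1,0,0,2)]: h0:-1[(0,0,0,2)]-1 h3:-1[(1,0,0,1)]+1* h3:-2[(1,0,0,0)]-1
p2 X@[(1,0,0,1)]: h0:-1[(0,0,0,1)]-1* h3:-1[(1,0,0,0)]-1
p3 O@[(0,0,0,1)]: h3:-1[(0,0,0,0)]+1*
p4 X@[(0,0,0,0)] terminal -1; root [(1,0,0,2)] d8

value((1,0,0,2), O) = +1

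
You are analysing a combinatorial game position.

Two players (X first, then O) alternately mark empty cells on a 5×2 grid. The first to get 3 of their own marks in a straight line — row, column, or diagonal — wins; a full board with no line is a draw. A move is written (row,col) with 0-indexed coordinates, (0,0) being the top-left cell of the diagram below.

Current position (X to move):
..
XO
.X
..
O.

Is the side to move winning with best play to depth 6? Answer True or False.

X winning at [../XO/.X/../O.]: True

[../XO/.X/../O.] X move#1: (0,0):+0/X./XO/.X/../O., (0,1):+0/.X/XO/.X/../O., (2,0):+1/../XO/XX/../O.*, (3,0):+0/../XO/.X/X./O., (3,1):+1/../XO/.X/.X/O., (4,1):+1/../XO/.X/../OX
[../XO/XX/../O.] O move#2: (0,0):-1/O./XO/XX/../O.*, (0,1):-1/.O/XO/XX/../O., (3,0):-1/../XO/XX/O./O., (3,1):-1/../XO/XX/.O/O., (4,1):-1/../XO/XX/../OO
[O./XO/XX/../O.] X move#3: (0,1):+0/OX/XO/XX/../O., (3,0):+1/O./XO/XX/X./O.*, (3,1):+1/O./XO/XX/.X/O., (4,1):+1/O./XO/XX/../OX
[O./XO/XX/X./O.] end (terminal -1, O#4); searched ../XO/.X/../O. to 6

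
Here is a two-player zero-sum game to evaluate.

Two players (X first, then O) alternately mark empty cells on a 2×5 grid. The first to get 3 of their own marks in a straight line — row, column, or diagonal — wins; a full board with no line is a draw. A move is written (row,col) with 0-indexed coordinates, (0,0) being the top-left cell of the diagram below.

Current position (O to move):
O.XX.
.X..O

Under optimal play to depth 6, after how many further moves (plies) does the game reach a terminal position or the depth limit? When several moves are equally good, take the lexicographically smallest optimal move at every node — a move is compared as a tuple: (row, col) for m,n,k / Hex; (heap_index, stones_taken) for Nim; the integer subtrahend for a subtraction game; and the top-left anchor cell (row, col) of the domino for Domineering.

[O.XX./.X..O] O move#1: (0,1):-1/OOXX./.X..O*, (0,4):-1/O.XXO/.X..O, (1,0):-1/O.XX./OX..O, (1,2):-1/O.XX./.XO.O, (1,3):-1/O.XX./.X.OO
[OOXX./.X..O] X move#2: (0,4):+1/OOXXX/.X..O*, (1,0):+1/OOXX./XX..O, (1,2):+1/OOXX./.XX.O, (1,3):+1/OOXX./.X.XO
[OOXXX/.X..O] end (terminal -1, O#3); searched O.XX./.X..O to 6

PV length from [O.XX./.X..O]: 2 plies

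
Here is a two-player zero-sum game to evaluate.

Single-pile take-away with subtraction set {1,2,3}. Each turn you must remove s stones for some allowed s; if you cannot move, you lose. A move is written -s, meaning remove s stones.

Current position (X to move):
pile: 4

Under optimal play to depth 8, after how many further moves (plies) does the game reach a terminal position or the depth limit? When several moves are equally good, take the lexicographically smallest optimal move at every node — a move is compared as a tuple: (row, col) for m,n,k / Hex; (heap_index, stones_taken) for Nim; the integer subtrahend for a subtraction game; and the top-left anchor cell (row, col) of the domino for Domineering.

ply 1, X at 4 | -1=-1→3*; -2=-1→2; -3=-1→1
ply 2, O at 3 | -1=-1→2; -2=-1→1; -3=+1→0*
ply 3: 0 is terminal -1 (X); from 4 depth 8

PV length from [4]: 2 plies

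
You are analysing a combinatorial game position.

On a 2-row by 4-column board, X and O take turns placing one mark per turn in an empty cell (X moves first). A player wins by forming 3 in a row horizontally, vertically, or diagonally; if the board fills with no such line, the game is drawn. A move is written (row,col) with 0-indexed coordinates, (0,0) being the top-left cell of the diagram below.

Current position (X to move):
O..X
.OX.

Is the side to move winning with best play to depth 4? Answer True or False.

X winning at [O..X/.OX.]: False

p1 X@[O..X/.OX.]: (0,1)[OX.X/.OX.]+0* (0,2)[O.XX/.OX.]+0 (1,0)[O..X/XOX.]+0 (1,3)[O..X/.OXX]+0
p2 O@[OX.X/.OX.]: (0,2)[OXOX/.OX.]+0* (1,0)[OX.X/OOX.]-1 (1,3)[OX.X/.OXO]-1
p3 X@[OXOX/.OX.]: (1,0)[OXOX/XOX.]+0* (1,3)[OXOX/.OXX]+0
p4 O@[OXOX/XOX.]: (1,3)[OXOX/XOXO]+0*
p5 X@[OXOX/XOXO] terminal +0; root [O..X/.OX.] d4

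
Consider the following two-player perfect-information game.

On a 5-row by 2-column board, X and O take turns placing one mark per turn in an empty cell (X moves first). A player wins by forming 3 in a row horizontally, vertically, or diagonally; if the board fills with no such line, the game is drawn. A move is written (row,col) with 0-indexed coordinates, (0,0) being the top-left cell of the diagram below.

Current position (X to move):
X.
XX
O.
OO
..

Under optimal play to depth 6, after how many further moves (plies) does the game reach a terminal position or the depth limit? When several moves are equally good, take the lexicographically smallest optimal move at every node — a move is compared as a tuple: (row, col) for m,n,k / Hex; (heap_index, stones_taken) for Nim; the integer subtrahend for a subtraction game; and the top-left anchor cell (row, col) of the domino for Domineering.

ply 1, X at X./XX/O./OO/.. | (0,1)=-1→XX/XX/O./OO/..; (2,1)=-1→X./XX/OX/OO/..; (4,0)=+0→X./XX/O./OO/X.*; (4,1)=-1→X./XX/O./OO/.X
ply 2, O at X./XX/O./OO/X. | (0,1)=+0→XO/XX/O./OO/X.*; (2,1)=+0→X./XX/OO/OO/X.; (4,1)=+0→X./XX/O./OO/XO
ply 3, X at XO/XX/O./OO/X. | (2,1)=+0→XO/XX/OX/OO/X.*; (4,1)=+0→XO/XX/O./OO/XX
ply 4, O at XO/XX/OX/OO/X. | (4,1)=+0→XO/XX/OX/OO/XO*
ply 5: XO/XX/OX/OO/XO is terminal +0 (X); from X./XX/O./OO/.. depth 6

PV length from [X./XX/O./OO/..]: 4 plies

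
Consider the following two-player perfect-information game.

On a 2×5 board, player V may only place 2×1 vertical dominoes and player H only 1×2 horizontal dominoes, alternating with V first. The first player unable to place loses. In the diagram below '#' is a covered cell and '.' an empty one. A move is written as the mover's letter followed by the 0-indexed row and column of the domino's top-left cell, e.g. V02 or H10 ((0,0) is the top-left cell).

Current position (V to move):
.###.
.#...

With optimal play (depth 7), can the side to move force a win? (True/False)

V winning at [.###./.#...]: True

p1 V@[.###./.#...]: V00[####./##...]-1 V04[.####/.#..#]+1*
p2 H@[.####/.#..#]: H12[.####/.####]-1*
p3 V@[.####/.####]: V00[#####/#####]+1*
p4 H@[#####/#####] terminal -1; root [.###./.#...] d7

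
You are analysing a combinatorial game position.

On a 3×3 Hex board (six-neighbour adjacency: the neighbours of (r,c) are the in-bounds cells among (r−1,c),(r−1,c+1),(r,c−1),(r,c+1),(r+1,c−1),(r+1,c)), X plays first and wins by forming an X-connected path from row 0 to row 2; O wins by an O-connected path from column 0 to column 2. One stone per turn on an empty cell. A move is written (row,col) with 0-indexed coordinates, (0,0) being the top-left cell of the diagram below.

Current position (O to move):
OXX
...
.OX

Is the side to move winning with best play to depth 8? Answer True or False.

[OXX/.../.OX] O move#1: (1,0):-1/OXX/O../.OX*, (1,1):-1/OXX/.O./.OX, (1,2):-1/OXX/..O/.OX, (2,0):-1/OXX/.../OOX
[OXX/O../.OX] X move#2: (1,1):+1/OXX/OX./.OX*, (1,2):+1/OXX/O.X/.OX, (2,0):+1/OXX/O../XOX
[OXX/OX./.OX] O move#3: (1,2):-1/OXX/OXO/.OX*, (2,0):-1/OXX/OX./OOX
[OXX/OXO/.OX] X move#4: (2,0):+1/OXX/OXO/XOX*
[OXX/OXO/XOX] end (terminal -1, O#5); searched OXX/.../.OX to 8

O winning at [OXX/.../.OX]: False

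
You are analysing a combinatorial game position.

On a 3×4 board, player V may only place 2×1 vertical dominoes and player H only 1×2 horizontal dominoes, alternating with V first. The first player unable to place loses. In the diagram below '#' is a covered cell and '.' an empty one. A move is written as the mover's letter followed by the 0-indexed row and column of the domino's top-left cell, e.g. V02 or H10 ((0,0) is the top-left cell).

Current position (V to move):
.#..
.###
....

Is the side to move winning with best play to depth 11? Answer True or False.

V winning at [.#../.###/....]: False

ply 1, V at .#../.###/.... | V00=-1→##../####/....*; V10=-1→.#../####/#...
ply 2, H at ##../####/.... | H02=+1→####/####/....*; H20=+1→##../####/##..; H21=+1→##../####/.##.; H22=+1→##../####/..##
ply 3: ####/####/.... is terminal -1 (V); from .#../.###/.... depth 11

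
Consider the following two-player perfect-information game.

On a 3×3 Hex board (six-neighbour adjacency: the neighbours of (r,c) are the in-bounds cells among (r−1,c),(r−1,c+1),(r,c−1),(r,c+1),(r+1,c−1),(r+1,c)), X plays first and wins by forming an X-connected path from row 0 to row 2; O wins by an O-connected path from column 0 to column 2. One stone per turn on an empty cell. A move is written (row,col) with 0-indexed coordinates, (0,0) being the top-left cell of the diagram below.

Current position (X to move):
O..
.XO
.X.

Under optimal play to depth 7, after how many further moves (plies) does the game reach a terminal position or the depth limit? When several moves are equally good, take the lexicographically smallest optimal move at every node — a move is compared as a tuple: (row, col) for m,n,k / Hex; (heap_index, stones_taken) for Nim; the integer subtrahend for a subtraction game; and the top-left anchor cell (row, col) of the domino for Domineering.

PV length from [O../.XO/.X.]: 1 ply

p1 X@[O../.XO/.X.]: (0,1)[OX./.XO/.X.]+1* (0,2)[O.X/.XO/.X.]+1 (1,0)[O../XXO/.X.]+1 (2,0)[O../.XO/XX.]+1 (2,2)[O../.XO/.XX]+1
p2 O@[OX./.XO/.X.] terminal -1; root [O../.XO/.X.] d7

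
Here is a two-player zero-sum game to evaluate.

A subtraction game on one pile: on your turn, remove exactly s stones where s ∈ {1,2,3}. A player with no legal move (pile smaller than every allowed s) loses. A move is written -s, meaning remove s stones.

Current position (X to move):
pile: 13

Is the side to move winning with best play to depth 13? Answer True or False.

X winning at [13]: True

[13] X move#1: -1:+1/12*, -2:-1/11, -3:-1/10
[12] O move#2: -1:-1/11*, -2:-1/10, -3:-1/9
[11] X move#3: -1:-1/10, -2:-1/9, -3:+1/8*
[8] O move#4: -1:-1/7*, -2:-1/6, -3:-1/5
[7] X move#5: -1:-1/6, -2:-1/5, -3:+1/4*
[4] O move#6: -1:-1/3*, -2:-1/2, -3:-1/1
[3] X move#7: -1:-1/2, -2:-1/1, -3:+1/0*
[0] end (terminal -1, O#8); searched 13 to 13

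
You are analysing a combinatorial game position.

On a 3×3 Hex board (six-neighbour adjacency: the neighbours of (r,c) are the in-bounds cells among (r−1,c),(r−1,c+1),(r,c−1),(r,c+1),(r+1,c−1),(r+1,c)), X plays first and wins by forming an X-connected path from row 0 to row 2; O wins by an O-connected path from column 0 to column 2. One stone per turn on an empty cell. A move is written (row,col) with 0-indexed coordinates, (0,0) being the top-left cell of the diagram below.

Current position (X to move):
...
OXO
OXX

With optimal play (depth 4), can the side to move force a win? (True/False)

X winning at [.../OXO/OXX]: True

p1 X@[.../OXO/OXX]: (0,0)[X../OXO/OXX]+1* (0,1)[.X./OXO/OXX]+1 (0,2)[..X/OXO/OXX]+1
p2 O@[X../OXO/OXX]: (0,1)[XO./OXO/OXX]-1* (0,2)[X.O/OXO/OXX]-1
p3 X@[XO./OXO/OXX]: (0,2)[XOX/OXO/OXX]+1*
p4 O@[XOX/OXO/OXX] terminal -1; root [.../OXO/OXX] d4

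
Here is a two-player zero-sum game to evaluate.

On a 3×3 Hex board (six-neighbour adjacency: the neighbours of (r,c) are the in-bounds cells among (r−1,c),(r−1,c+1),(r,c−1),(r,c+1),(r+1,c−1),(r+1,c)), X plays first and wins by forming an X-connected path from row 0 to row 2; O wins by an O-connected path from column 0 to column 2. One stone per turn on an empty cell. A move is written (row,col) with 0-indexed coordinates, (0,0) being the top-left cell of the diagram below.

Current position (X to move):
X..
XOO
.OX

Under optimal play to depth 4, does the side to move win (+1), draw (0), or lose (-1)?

ply 1, X at X../XOO/.OX | (0,1)=-1→XX./XOO/.OX; (0,2)=-1→X.X/XOO/.OX; (2,0)=+1→X../XOO/XOX*
ply 2: X../XOO/XOX is terminal -1 (O); from X../XOO/.OX depth 4

value(X../XOO/.OX, X) = +1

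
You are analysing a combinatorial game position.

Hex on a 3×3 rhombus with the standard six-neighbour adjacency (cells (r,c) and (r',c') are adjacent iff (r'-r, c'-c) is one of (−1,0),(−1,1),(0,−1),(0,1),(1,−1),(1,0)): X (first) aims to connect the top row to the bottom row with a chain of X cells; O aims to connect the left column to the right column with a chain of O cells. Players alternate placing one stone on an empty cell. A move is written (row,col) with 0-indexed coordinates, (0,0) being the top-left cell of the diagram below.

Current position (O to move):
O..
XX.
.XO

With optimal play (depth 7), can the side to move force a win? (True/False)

O winning at [O../XX./.XO]: False

[O../XX./.XO] O move#1: (0,1):-1/OO./XX./.XO*, (0,2):-1/O.O/XX./.XO, (1,2):-1/O../XXO/.XO, (2,0):-1/O../XX./OXO
[OO./XX./.XO] X move#2: (0,2):+1/OOX/XX./.XO*, (1,2):-1/OO./XXX/.XO, (2,0):-1/OO./XX./XXO
[OOX/XX./.XO] end (terminal -1, O#3); searched O../XX./.XO to 7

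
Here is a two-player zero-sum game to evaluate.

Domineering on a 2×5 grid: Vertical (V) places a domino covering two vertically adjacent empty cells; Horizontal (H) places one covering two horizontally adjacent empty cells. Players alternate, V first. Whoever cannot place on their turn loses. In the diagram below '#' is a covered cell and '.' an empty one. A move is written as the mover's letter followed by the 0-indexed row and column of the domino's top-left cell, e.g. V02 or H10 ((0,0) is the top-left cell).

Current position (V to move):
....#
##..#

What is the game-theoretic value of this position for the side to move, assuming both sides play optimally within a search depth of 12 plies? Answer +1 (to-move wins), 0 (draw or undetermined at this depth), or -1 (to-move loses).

ply 1, V at ....#/##..# | V02=+1→..#.#/###.#*; V03=-1→...##/##.##
ply 2, H at ..#.#/###.# | H00=-1→###.#/###.#*
ply 3, V at ###.#/###.# | V03=+1→#####/#####*
ply 4: #####/##### is terminal -1 (H); from ....#/##..# depth 12

value(....#/##..#, V) = +1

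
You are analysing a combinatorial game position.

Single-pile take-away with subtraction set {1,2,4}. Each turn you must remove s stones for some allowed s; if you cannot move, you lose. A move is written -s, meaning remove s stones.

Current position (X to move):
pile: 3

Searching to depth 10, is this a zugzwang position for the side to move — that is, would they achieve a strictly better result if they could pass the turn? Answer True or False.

ply 1, X at 3 | -1=-1→2*; -2=-1→1
ply 2, O at 2 | -1=-1→1; -2=+1→0*
ply 3: 0 is terminal -1 (X); from 3 depth 10
suppose X passes — search the same position with O to move:
pass> ply 1, O at 3 | -1=-1→2*; -2=-1→1
pass> ply 2, X at 2 | -1=-1→1; -2=+1→0*
pass> ply 3: 0 is terminal -1 (O); from 3 depth 10
for X: play -1, pass +1

zugzwang(3, X) = True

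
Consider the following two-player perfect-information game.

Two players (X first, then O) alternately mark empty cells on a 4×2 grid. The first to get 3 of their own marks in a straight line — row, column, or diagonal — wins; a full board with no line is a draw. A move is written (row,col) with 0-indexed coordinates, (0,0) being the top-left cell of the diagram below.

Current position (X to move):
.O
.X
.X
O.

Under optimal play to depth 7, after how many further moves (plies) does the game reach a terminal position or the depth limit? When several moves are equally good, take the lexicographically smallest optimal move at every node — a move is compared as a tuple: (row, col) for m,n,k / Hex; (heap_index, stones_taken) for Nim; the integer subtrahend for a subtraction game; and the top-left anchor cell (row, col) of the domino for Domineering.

PV length from [.O/.X/.X/O.]: 1 ply

ply 1, X at .O/.X/.X/O. | (0,0)=+0→XO/.X/.X/O.; (1,0)=+0→.O/XX/.X/O.; (2,0)=+0→.O/.X/XX/O.; (3,1)=+1→.O/.X/.X/OX*
ply 2: .O/.X/.X/OX is terminal -1 (O); from .O/.X/.X/O. depth 7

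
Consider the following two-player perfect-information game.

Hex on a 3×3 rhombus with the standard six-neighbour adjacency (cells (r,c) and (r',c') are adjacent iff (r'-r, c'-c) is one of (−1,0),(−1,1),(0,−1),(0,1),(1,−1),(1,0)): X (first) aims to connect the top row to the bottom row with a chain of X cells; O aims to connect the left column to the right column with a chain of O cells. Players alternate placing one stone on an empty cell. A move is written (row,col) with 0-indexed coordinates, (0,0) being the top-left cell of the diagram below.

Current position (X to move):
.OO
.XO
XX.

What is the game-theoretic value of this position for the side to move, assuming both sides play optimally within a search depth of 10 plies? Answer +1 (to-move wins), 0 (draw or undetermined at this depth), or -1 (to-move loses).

value(.OO/.XO/XX., X) = -1

ply 1, X at .OO/.XO/XX. | (0,0)=-1→XOO/.XO/XX.*; (1,0)=-1→.OO/XXO/XX.; (2,2)=-1→.OO/.XO/XXX
ply 2, O at XOO/.XO/XX. | (1,0)=+1→XOO/OXO/XX.*; (2,2)=-1→XOO/.XO/XXO
ply 3: XOO/OXO/XX. is terminal -1 (X); from .OO/.XO/XX. depth 10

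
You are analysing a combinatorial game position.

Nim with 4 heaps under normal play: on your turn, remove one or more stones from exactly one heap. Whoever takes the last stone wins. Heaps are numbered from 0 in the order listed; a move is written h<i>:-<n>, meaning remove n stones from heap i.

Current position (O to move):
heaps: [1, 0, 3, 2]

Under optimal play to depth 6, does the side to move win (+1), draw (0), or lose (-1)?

value((1,0,3,2), O) = -1

p1 O@[(1,0,3,2)]: h0:-1[(0,0,3,2)]-1* h2:-1[(1,0,2,2)]-1 h2:-2[(1,0,1,2)]-1 h2:-3[(1,0,0,2)]-1 h3:-1[(1,0,3,1)]-1 h3:-2[(1,0,3,0)]-1
p2 X@[(0,0,3,2)]: h2:-1[(0,0,2,2)]+1* h2:-2[(0,0,1,2)]-1 h2:-3[(0,0,0,2)]-1 h3:-1[(0,0,3,1)]-1 h3:-2[(0,0,3,0)]-1
p3 O@[(0,0,2,2)]: h2:-1[(0,0,1,2)]-1* h2:-2[(0,0,0,2)]-1 h3:-1[(0,0,2,1)]-1 h3:-2[(0,0,2,0)]-1
p4 X@[(0,0,1,2)]: h2:-1[(0,0,0,2)]-1 h3:-1[(0,0,1,1)]+1* h3:-2[(0,0,1,0)]-1
p5 O@[(0,0,1,1)]: h2:-1[(0,0,0,1)]-1* h3:-1[(0,0,1,0)]-1
p6 X@[(0,0,0,1)]: h3:-1[(0,0,0,0)]+1*
p7 O@[(0,0,0,0)] terminal -1; root [(1,0,3,2)] d6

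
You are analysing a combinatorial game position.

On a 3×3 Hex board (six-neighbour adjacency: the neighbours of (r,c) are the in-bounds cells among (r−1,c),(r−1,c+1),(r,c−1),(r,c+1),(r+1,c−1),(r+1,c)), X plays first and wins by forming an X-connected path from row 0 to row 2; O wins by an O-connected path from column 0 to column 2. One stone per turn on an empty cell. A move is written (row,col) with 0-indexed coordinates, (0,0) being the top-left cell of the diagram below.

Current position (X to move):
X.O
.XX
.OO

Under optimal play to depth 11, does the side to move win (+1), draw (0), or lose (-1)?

value(X.O/.XX/.OO, X) = +1

ply 1, X at X.O/.XX/.OO | (0,1)=-1→XXO/.XX/.OO; (1,0)=-1→X.O/XXX/.OO; (2,0)=+1→X.O/.XX/XOO*
ply 2, O at X.O/.XX/XOO | (0,1)=-1→XOO/.XX/XOO*; (1,0)=-1→X.O/OXX/XOO
ply 3, X at XOO/.XX/XOO | (1,0)=+1→XOO/XXX/XOO*
ply 4: XOO/XXX/XOO is terminal -1 (O); from X.O/.XX/.OO depth 11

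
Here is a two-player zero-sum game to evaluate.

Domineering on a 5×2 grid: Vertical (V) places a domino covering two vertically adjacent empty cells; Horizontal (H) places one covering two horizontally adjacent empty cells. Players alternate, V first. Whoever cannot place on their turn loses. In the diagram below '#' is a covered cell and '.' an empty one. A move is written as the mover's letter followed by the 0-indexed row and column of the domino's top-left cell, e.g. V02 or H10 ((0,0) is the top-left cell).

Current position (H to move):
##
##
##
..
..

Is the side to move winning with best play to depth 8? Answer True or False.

H winning at [##/##/##/../..]: True

p1 H@[##/##/##/../..]: H30[##/##/##/##/..]+1* H40[##/##/##/../##]+1
p2 V@[##/##/##/##/..] terminal -1; root [##/##/##/../..] d8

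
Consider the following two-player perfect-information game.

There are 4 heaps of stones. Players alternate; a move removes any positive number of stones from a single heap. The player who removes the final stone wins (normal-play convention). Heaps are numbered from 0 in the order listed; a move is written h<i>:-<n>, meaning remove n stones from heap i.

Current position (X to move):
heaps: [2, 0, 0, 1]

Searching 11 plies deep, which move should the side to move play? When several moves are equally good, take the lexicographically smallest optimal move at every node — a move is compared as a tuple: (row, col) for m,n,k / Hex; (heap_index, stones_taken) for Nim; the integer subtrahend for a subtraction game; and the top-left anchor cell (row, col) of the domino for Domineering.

X's best at [(2,0,0,1)]: h0:-1

ply 1, X at (2,0,0,1) | h0:-1=+1→(1,0,0,1)*; h0:-2=-1→(0,0,0,1); h3:-1=-1→(2,0,0,0)
ply 2, O at (1,0,0,1) | h0:-1=-1→(0,0,0,1)*; h3:-1=-1→(1,0,0,0)
ply 3, X at (0,0,0,1) | h3:-1=+1→(0,0,0,0)*
ply 4: (0,0,0,0) is terminal -1 (O); from (2,0,0,1) depth 11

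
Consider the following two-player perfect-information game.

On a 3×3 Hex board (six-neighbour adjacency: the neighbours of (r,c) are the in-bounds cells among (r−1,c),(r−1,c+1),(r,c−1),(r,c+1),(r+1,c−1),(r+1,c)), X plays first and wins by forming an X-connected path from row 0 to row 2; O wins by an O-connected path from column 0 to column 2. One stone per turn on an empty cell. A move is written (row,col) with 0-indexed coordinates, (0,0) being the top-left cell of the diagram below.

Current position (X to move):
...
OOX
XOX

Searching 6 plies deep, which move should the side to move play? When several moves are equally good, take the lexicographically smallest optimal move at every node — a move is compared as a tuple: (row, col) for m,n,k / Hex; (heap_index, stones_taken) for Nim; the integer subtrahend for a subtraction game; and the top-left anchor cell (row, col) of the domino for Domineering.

p1 X@[.../OOX/XOX]: (0,0)[X../OOX/XOX]-1 (0,1)[.X./OOX/XOX]-1 (0,2)[..X/OOX/XOX]+1*
p2 O@[..X/OOX/XOX] terminal -1; root [.../OOX/XOX] d6

X's best at [.../OOX/XOX]: (0,2)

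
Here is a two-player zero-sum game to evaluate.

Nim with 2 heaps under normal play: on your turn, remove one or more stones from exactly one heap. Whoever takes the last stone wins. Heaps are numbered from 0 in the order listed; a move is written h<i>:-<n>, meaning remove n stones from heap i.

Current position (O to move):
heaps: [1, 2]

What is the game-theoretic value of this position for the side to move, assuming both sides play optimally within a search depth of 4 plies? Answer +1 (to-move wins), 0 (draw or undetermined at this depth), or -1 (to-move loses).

value((1,2), O) = +1

p1 O@[(1,2)]: h0:-1[(0,2)]-1 h1:-1[(1,1)]+1* h1:-2[(1,0)]-1
p2 X@[(1,1)]: h0:-1[(0,1)]-1* h1:-1[(1,0)]-1
p3 O@[(0,1)]: h1:-1[(0,0)]+1*
p4 X@[(0,0)] terminal -1; root [(1,2)] d4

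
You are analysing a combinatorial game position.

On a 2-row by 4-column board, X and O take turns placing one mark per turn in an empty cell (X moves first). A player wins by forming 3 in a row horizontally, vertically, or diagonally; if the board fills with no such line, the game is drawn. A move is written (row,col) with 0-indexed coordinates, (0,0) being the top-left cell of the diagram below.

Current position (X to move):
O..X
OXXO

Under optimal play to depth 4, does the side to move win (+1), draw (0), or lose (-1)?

value(O..X/OXXO, X) = 0

[O..X/OXXO] X move#1: (0,1):+0/OX.X/OXXO*, (0,2):+0/O.XX/OXXO
[OX.X/OXXO] O move#2: (0,2):+0/OXOX/OXXO*
[OXOX/OXXO] end (terminal +0, X#3); searched O..X/OXXO to 4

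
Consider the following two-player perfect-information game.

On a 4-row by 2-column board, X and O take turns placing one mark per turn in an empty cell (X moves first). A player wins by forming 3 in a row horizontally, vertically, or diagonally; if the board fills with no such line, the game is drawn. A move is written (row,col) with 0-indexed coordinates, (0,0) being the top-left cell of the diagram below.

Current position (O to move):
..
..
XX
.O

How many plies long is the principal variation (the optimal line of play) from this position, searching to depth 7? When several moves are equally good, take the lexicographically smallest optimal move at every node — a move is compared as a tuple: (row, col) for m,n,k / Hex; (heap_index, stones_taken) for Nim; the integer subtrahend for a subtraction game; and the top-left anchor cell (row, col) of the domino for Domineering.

ply 1, O at ../../XX/.O | (0,0)=+0→O./../XX/.O*; (0,1)=-1→.O/../XX/.O; (1,0)=+0→../O./XX/.O; (1,1)=-1→../.O/XX/.O; (3,0)=+0→../../XX/OO
ply 2, X at O./../XX/.O | (0,1)=+0→OX/../XX/.O*; (1,0)=+0→O./X./XX/.O; (1,1)=+0→O./.X/XX/.O; (3,0)=+0→O./../XX/XO
ply 3, O at OX/../XX/.O | (1,0)=-1→OX/O./XX/.O; (1,1)=+0→OX/.O/XX/.O*; (3,0)=-1→OX/../XX/OO
ply 4, X at OX/.O/XX/.O | (1,0)=+0→OX/XO/XX/.O*; (3,0)=+0→OX/.O/XX/XO
ply 5, O at OX/XO/XX/.O | (3,0)=+0→OX/XO/XX/OO*
ply 6: OX/XO/XX/OO is terminal +0 (X); from ../../XX/.O depth 7

PV length from [../../XX/.O]: 5 plies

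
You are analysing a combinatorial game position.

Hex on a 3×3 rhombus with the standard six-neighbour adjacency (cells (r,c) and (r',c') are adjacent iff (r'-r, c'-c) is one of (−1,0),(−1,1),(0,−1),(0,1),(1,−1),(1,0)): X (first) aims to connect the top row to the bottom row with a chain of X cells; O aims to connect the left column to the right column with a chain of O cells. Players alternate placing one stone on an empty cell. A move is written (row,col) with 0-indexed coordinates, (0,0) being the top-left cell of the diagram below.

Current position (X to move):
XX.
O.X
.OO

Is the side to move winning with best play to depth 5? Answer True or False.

p1 X@[XX./O.X/.OO]: (0,2)[XXX/O.X/.OO]-1* (1,1)[XX./OXX/.OO]-1 (2,0)[XX./O.X/XOO]-1
p2 O@[XXX/O.X/.OO]: (1,1)[XXX/OOX/.OO]+1* (2,0)[XXX/O.X/OOO]+1
p3 X@[XXX/OOX/.OO] terminal -1; root [XX./O.X/.OO] d5

X winning at [XX./O.X/.OO]: False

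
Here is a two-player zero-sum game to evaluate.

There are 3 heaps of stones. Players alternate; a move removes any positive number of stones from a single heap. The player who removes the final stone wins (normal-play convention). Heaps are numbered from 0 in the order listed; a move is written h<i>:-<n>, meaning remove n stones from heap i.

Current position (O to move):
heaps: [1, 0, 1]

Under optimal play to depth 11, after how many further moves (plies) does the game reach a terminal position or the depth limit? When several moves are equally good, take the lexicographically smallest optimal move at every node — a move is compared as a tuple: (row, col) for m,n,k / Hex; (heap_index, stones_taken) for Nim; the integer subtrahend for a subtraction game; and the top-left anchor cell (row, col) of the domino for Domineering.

PV length from [(1,0,1)]: 2 plies

p1 O@[(1,0,1)]: h0:-1[(0,0,1)]-1* h2:-1[(1,0,0)]-1
p2 X@[(0,0,1)]: h2:-1[(0,0,0)]+1*
p3 O@[(0,0,0)] terminal -1; root [(1,0,1)] d11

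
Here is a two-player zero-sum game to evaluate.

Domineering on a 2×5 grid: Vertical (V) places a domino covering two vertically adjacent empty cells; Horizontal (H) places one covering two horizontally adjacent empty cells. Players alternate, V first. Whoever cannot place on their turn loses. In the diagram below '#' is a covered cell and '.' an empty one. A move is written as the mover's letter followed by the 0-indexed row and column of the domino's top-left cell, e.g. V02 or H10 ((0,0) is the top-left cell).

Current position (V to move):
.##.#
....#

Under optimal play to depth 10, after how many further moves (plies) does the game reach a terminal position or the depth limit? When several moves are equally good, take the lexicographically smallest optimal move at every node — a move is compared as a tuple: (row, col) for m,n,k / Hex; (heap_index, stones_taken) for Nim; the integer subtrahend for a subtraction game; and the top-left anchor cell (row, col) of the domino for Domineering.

PV length from [.##.#/....#]: 2 plies

ply 1, V at .##.#/....# | V00=-1→###.#/#...#*; V03=-1→.####/...##
ply 2, H at ###.#/#...# | H11=-1→###.#/###.#; H12=+1→###.#/#.###*
ply 3: ###.#/#.### is terminal -1 (V); from .##.#/....# depth 10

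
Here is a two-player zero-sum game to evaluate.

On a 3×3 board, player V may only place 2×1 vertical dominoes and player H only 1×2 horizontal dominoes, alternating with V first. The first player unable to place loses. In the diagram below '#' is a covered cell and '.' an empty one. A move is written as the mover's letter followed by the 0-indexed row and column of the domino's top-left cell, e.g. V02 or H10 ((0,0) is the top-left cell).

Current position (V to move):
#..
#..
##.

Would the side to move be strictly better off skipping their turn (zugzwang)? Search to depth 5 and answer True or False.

zugzwang(#../#../##., V) = False

ply 1, V at #../#../##. | V01=+1→##./##./##.*; V02=+1→#.#/#.#/##.; V12=-1→#../#.#/###
ply 2: ##./##./##. is terminal -1 (H); from #../#../##. depth 5
if V skipped the turn, H would face:
~ ply 1, H at #../#../##. | H01=-1→###/#../##.; H11=+1→#../###/##.*
~ ply 2: #../###/##. is terminal -1 (V); from #../#../##. depth 5
compare (V): move=+1 vs pass=-1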